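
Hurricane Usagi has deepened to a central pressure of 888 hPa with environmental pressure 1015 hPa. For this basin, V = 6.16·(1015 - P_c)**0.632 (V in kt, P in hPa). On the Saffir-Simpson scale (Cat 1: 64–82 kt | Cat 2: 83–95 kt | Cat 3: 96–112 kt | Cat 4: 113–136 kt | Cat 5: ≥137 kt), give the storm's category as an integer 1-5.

ΔP = 1015 − 888 = 127 hPa.
V ≈ 6.16 × 127^0.632 = 6.16 × 21.36 ≈ 132 kt.
132 kt falls in the Category 4 band.

4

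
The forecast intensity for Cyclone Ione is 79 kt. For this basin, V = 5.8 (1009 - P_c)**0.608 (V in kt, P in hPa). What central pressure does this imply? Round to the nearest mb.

936 mb

ΔP = (V / 5.8)^(1/0.608) = (79/5.8)^1.645.
79/5.8 = 13.621; 13.621^1.645 ≈ 73.36 mb.
P_c = 1009 − 73.36 = 935.64 ≈ 936 mb.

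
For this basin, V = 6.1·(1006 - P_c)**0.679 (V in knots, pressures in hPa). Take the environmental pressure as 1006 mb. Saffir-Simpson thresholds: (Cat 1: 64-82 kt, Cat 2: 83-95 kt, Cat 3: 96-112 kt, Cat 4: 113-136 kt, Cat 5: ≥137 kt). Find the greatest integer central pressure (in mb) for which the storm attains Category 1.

974 mb

Category 1 begins at V = 64 kt.
Required ΔP = (64/6.1)^(1/0.679) = 10.492^1.473 ≈ 31.88 mb.
P_c ≤ 1006 − 31.88 = 974.12, so the highest integer P_c is 974 mb.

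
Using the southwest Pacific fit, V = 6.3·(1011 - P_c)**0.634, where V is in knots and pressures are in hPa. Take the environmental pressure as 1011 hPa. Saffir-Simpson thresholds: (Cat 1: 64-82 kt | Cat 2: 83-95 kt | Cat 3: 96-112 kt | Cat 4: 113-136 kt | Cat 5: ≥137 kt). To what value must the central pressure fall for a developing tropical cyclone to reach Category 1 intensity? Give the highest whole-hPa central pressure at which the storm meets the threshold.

Category 1 begins at V = 64 kt.
Required ΔP = (64/6.3)^(1/0.634) = 10.159^1.577 ≈ 38.73 hPa.
P_c ≤ 1011 − 38.73 = 972.27, so the highest integer P_c is 972 hPa.

972 hPa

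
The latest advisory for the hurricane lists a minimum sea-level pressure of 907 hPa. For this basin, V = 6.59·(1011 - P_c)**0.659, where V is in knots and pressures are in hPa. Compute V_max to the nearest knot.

141 kt

ΔP = 1011 − 907 = 104 hPa.
104^0.659 ≈ 21.342.
V ≈ 6.59 × 21.342 ≈ 140.6 kt.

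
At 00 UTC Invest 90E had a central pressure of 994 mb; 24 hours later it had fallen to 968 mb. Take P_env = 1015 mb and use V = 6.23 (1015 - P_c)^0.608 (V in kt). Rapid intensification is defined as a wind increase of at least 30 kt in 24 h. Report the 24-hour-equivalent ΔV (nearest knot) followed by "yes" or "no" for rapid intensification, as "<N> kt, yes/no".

V₁: ΔP = 21, V ≈ 6.23 × 21^0.608 ≈ 39.66 kt.
V₂: ΔP = 47, V ≈ 6.23 × 47^0.608 ≈ 64.73 kt.
ΔV over 24 h = 25.07 kt → 24 h equivalent = 25.07 × 24/24 ≈ 25.07 kt.
25 kt < 30 kt ⇒ not rapid intensification.

25 kt, no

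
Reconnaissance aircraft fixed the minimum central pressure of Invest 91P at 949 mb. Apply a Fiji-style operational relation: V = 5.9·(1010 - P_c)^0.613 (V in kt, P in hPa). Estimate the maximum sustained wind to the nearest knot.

ΔP = 1010 − 949 = 61 mb.
61^0.613 ≈ 12.428.
V ≈ 5.9 × 12.428 ≈ 73.3 kt.

73 kt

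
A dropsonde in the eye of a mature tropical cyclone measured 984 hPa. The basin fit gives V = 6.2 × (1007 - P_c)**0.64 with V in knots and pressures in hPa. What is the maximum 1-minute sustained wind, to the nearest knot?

ΔP = 1007 − 984 = 23 hPa.
23^0.64 ≈ 7.439.
V ≈ 6.2 × 7.439 ≈ 46.1 kt.

46 kt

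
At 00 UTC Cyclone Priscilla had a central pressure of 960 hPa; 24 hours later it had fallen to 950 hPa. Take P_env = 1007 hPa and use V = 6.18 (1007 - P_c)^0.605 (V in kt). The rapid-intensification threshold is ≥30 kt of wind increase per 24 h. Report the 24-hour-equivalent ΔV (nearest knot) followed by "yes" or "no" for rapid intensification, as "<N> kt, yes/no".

V₁: ΔP = 47, V ≈ 6.18 × 47^0.605 ≈ 63.48 kt.
V₂: ΔP = 57, V ≈ 6.18 × 57^0.605 ≈ 71.33 kt.
ΔV over 24 h = 7.85 kt → 24 h equivalent = 7.85 × 24/24 ≈ 7.85 kt.
8 kt < 30 kt ⇒ not rapid intensification.

8 kt, no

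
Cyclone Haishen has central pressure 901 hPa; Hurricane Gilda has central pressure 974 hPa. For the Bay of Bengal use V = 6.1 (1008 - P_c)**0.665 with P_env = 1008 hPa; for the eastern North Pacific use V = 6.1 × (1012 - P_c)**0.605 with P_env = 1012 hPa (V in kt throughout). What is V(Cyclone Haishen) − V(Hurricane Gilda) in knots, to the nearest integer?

81 kt

Cyclone Haishen: ΔP = 107; V ≈ 6.1 × 107^0.665 ≈ 136.42 kt.
Hurricane Gilda: ΔP = 38; V ≈ 6.1 × 38^0.605 ≈ 55.09 kt.
Difference ≈ 136.42 − 55.09 = 81.33 → 81 kt.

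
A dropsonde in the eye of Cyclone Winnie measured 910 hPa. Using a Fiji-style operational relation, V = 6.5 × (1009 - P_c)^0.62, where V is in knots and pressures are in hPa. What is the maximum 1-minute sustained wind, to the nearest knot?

112 kt

ΔP = 1009 − 910 = 99 hPa.
99^0.62 ≈ 17.270.
V ≈ 6.5 × 17.270 ≈ 112.3 kt.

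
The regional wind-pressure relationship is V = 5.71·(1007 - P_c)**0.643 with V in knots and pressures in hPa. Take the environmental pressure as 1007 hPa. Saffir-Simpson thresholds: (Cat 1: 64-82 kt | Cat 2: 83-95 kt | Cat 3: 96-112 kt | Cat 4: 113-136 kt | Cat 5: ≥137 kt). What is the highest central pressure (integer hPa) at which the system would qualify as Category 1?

964 hPa

Category 1 begins at V = 64 kt.
Required ΔP = (64/5.71)^(1/0.643) = 11.208^1.555 ≈ 42.88 hPa.
P_c ≤ 1007 − 42.88 = 964.12, so the highest integer P_c is 964 hPa.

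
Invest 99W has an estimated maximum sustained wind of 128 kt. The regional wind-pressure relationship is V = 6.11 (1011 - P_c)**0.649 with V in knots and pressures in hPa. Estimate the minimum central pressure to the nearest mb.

902 mb

ΔP = (V / 6.11)^(1/0.649) = (128/6.11)^1.541.
128/6.11 = 20.949; 20.949^1.541 ≈ 108.57 mb.
P_c = 1011 − 108.57 = 902.43 ≈ 902 mb.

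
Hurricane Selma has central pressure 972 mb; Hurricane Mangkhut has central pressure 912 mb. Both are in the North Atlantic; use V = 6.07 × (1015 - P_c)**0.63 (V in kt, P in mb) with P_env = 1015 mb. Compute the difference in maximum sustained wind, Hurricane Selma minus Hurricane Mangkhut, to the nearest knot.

Hurricane Selma: ΔP = 43; V ≈ 6.07 × 43^0.63 ≈ 64.90 kt.
Hurricane Mangkhut: ΔP = 103; V ≈ 6.07 × 103^0.63 ≈ 112.53 kt.
Difference ≈ 64.90 − 112.53 = -47.63 → -48 kt.

-48 kt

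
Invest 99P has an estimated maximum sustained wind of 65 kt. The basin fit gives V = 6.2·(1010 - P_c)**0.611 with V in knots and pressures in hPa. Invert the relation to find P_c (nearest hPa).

963 hPa

ΔP = (V / 6.2)^(1/0.611) = (65/6.2)^1.637.
65/6.2 = 10.484; 10.484^1.637 ≈ 46.80 hPa.
P_c = 1010 − 46.80 = 963.20 ≈ 963 hPa.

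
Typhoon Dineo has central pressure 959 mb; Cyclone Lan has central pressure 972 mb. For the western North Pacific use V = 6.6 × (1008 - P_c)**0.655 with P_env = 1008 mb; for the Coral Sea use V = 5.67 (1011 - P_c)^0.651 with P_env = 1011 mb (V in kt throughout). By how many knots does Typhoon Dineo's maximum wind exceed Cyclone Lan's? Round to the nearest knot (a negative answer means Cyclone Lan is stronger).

23 kt

Typhoon Dineo: ΔP = 49; V ≈ 6.6 × 49^0.655 ≈ 84.45 kt.
Cyclone Lan: ΔP = 39; V ≈ 5.67 × 39^0.651 ≈ 61.57 kt.
Difference ≈ 84.45 − 61.57 = 22.88 → 23 kt.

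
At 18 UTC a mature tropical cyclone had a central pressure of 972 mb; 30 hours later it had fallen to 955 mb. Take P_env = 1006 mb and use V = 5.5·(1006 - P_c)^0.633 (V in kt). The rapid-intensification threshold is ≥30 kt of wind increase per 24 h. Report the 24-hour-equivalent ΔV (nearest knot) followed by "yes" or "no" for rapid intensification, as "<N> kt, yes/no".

12 kt, no

V₁: ΔP = 34, V ≈ 5.5 × 34^0.633 ≈ 51.26 kt.
V₂: ΔP = 51, V ≈ 5.5 × 51^0.633 ≈ 66.26 kt.
ΔV over 30 h = 15.00 kt → 24 h equivalent = 15.00 × 24/30 ≈ 12.00 kt.
12 kt < 30 kt ⇒ not rapid intensification.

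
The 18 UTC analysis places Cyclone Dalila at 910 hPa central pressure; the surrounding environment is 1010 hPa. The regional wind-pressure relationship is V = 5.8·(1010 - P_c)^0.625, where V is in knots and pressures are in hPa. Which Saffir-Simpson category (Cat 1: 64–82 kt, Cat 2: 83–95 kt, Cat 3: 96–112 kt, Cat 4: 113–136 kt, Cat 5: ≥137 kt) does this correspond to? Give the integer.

ΔP = 1010 − 910 = 100 hPa.
V ≈ 5.8 × 100^0.625 = 5.8 × 17.78 ≈ 103 kt.
103 kt falls in the Category 3 band.

3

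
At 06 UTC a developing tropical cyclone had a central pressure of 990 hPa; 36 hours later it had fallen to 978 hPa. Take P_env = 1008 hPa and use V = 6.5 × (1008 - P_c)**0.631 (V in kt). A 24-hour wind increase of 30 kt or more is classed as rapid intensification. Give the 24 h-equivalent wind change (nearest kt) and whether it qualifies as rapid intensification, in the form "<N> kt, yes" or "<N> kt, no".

10 kt, no

V₁: ΔP = 18, V ≈ 6.5 × 18^0.631 ≈ 40.27 kt.
V₂: ΔP = 30, V ≈ 6.5 × 30^0.631 ≈ 55.59 kt.
ΔV over 36 h = 15.32 kt → 24 h equivalent = 15.32 × 24/36 ≈ 10.21 kt.
10 kt < 30 kt ⇒ not rapid intensification.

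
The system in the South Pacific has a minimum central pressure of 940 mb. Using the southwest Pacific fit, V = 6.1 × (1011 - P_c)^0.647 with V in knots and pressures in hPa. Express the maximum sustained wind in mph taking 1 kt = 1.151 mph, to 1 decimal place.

ΔP = 1011 − 940 = 71 mb.
V ≈ 6.1 × 71^0.647 = 6.1 × 15.768 ≈ 96.182 kt.
96.182 × 1.151 ≈ 110.71 mph → 110.7 mph.

110.7 mph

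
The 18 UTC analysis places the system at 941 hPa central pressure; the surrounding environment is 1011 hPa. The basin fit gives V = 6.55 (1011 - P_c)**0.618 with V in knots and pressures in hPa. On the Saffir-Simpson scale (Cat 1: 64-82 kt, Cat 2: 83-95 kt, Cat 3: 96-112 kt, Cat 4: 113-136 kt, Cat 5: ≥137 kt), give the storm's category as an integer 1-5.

ΔP = 1011 − 941 = 70 hPa.
V ≈ 6.55 × 70^0.618 = 6.55 × 13.81 ≈ 90 kt.
90 kt falls in the Category 2 band.

2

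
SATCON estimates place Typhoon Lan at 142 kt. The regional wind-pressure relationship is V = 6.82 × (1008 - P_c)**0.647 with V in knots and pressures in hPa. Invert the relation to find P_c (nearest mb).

ΔP = (V / 6.82)^(1/0.647) = (142/6.82)^1.546.
142/6.82 = 20.821; 20.821^1.546 ≈ 109.11 mb.
P_c = 1008 − 109.11 = 898.89 ≈ 899 mb.

899 mb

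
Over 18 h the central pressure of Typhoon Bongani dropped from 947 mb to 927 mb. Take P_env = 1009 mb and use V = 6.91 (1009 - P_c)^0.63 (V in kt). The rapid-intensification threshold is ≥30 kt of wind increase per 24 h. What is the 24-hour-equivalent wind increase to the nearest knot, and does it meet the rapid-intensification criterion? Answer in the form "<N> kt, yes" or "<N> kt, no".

V₁: ΔP = 62, V ≈ 6.91 × 62^0.63 ≈ 93.04 kt.
V₂: ΔP = 82, V ≈ 6.91 × 82^0.63 ≈ 110.96 kt.
ΔV over 18 h = 17.92 kt → 24 h equivalent = 17.92 × 24/18 ≈ 23.89 kt.
24 kt < 30 kt ⇒ not rapid intensification.

24 kt, no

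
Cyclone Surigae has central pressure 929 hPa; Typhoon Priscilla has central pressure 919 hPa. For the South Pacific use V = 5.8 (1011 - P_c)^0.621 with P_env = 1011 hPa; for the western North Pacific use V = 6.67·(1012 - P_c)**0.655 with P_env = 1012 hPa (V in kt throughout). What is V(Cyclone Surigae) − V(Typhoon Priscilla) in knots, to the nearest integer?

Cyclone Surigae: ΔP = 82; V ≈ 5.8 × 82^0.621 ≈ 89.52 kt.
Typhoon Priscilla: ΔP = 93; V ≈ 6.67 × 93^0.655 ≈ 129.86 kt.
Difference ≈ 89.52 − 129.86 = -40.34 → -40 kt.

-40 kt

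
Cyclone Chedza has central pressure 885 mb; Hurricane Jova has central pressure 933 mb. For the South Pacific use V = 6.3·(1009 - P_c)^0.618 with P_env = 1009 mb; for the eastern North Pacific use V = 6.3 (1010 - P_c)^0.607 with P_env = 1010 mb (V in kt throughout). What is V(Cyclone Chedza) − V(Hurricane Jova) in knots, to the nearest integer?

36 kt

Cyclone Chedza: ΔP = 124; V ≈ 6.3 × 124^0.618 ≈ 123.90 kt.
Hurricane Jova: ΔP = 77; V ≈ 6.3 × 77^0.607 ≈ 87.99 kt.
Difference ≈ 123.90 − 87.99 = 35.91 → 36 kt.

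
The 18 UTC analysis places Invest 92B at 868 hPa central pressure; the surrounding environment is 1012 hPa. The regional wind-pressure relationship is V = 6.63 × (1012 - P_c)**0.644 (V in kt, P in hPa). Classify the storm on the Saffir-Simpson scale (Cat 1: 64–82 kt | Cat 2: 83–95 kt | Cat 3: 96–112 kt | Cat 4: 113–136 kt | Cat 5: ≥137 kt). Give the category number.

5

ΔP = 1012 − 868 = 144 hPa.
V ≈ 6.63 × 144^0.644 = 6.63 × 24.55 ≈ 163 kt.
163 kt falls in the Category 5 band.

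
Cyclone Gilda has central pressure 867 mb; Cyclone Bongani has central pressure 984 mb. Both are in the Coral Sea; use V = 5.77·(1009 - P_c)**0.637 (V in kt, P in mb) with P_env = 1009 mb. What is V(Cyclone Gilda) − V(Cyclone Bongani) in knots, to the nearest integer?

Cyclone Gilda: ΔP = 142; V ≈ 5.77 × 142^0.637 ≈ 135.58 kt.
Cyclone Bongani: ΔP = 25; V ≈ 5.77 × 25^0.637 ≈ 44.84 kt.
Difference ≈ 135.58 − 44.84 = 90.74 → 91 kt.

91 kt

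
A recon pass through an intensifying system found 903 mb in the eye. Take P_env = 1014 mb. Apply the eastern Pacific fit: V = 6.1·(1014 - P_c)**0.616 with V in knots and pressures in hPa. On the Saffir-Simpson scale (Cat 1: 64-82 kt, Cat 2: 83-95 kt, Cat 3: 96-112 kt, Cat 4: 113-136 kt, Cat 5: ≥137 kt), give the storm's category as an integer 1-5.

3

ΔP = 1014 − 903 = 111 mb.
V ≈ 6.1 × 111^0.616 = 6.1 × 18.19 ≈ 111 kt.
111 kt falls in the Category 3 band.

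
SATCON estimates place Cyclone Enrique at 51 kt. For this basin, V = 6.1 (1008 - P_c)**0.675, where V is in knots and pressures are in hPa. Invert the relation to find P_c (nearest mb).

ΔP = (V / 6.1)^(1/0.675) = (51/6.1)^1.481.
51/6.1 = 8.361; 8.361^1.481 ≈ 23.24 mb.
P_c = 1008 − 23.24 = 984.76 ≈ 985 mb.

985 mb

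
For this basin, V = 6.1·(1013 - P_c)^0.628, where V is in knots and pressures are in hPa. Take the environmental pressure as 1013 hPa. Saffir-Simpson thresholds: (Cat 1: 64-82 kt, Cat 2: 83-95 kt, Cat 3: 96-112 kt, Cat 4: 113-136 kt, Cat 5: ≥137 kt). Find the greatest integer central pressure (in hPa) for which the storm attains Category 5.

Category 5 begins at V = 137 kt.
Required ΔP = (137/6.1)^(1/0.628) = 22.459^1.592 ≈ 141.87 hPa.
P_c ≤ 1013 − 141.87 = 871.13, so the highest integer P_c is 871 hPa.

871 hPa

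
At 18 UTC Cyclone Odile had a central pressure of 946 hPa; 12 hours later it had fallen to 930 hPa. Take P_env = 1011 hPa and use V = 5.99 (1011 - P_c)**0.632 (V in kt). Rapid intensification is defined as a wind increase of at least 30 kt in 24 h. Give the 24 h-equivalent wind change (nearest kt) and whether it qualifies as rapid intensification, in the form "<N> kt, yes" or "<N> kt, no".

V₁: ΔP = 65, V ≈ 5.99 × 65^0.632 ≈ 83.79 kt.
V₂: ΔP = 81, V ≈ 5.99 × 81^0.632 ≈ 96.29 kt.
ΔV over 12 h = 12.50 kt → 24 h equivalent = 12.50 × 24/12 ≈ 25.00 kt.
25 kt < 30 kt ⇒ not rapid intensification.

25 kt, no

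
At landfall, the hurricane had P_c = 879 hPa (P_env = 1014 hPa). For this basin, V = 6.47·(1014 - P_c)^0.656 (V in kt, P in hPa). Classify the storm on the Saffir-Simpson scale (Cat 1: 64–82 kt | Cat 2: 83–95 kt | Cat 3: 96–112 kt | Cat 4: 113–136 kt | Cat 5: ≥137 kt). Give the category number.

5

ΔP = 1014 − 879 = 135 hPa.
V ≈ 6.47 × 135^0.656 = 6.47 × 24.97 ≈ 162 kt.
162 kt falls in the Category 5 band.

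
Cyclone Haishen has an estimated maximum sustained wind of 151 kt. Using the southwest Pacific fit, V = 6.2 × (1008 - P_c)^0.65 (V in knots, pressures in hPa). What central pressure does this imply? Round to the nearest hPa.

ΔP = (V / 6.2)^(1/0.65) = (151/6.2)^1.538.
151/6.2 = 24.355; 24.355^1.538 ≈ 135.90 hPa.
P_c = 1008 − 135.90 = 872.10 ≈ 872 hPa.

872 hPa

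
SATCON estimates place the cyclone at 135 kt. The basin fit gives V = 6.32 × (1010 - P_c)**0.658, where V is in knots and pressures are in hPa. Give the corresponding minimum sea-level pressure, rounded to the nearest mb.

ΔP = (V / 6.32)^(1/0.658) = (135/6.32)^1.520.
135/6.32 = 21.361; 21.361^1.520 ≈ 104.88 mb.
P_c = 1010 − 104.88 = 905.12 ≈ 905 mb.

905 mb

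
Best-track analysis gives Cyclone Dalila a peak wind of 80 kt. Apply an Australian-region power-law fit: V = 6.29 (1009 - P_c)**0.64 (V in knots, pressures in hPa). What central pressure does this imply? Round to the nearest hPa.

956 hPa

ΔP = (V / 6.29)^(1/0.64) = (80/6.29)^1.562.
80/6.29 = 12.719; 12.719^1.562 ≈ 53.17 hPa.
P_c = 1009 − 53.17 = 955.83 ≈ 956 hPa.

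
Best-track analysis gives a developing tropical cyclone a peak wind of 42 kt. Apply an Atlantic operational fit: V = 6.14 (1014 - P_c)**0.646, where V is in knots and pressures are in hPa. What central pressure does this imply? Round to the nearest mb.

994 mb

ΔP = (V / 6.14)^(1/0.646) = (42/6.14)^1.548.
42/6.14 = 6.840; 6.840^1.548 ≈ 19.62 mb.
P_c = 1014 − 19.62 = 994.38 ≈ 994 mb.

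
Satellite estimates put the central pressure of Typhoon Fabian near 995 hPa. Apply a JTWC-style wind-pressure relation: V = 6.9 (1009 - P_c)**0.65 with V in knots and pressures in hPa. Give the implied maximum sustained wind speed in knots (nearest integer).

38 kt

ΔP = 1009 − 995 = 14 hPa.
14^0.65 ≈ 5.559.
V ≈ 6.9 × 5.559 ≈ 38.4 kt.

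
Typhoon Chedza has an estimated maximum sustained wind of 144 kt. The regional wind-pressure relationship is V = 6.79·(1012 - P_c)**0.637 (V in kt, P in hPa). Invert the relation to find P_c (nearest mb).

ΔP = (V / 6.79)^(1/0.637) = (144/6.79)^1.570.
144/6.79 = 21.208; 21.208^1.570 ≈ 120.89 mb.
P_c = 1012 − 120.89 = 891.11 ≈ 891 mb.

891 mb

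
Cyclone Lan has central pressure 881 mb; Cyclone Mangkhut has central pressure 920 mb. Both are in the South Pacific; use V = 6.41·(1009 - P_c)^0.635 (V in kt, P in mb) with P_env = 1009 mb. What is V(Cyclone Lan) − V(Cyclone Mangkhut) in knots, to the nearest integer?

Cyclone Lan: ΔP = 128; V ≈ 6.41 × 128^0.635 ≈ 139.62 kt.
Cyclone Mangkhut: ΔP = 89; V ≈ 6.41 × 89^0.635 ≈ 110.85 kt.
Difference ≈ 139.62 − 110.85 = 28.77 → 29 kt.

29 kt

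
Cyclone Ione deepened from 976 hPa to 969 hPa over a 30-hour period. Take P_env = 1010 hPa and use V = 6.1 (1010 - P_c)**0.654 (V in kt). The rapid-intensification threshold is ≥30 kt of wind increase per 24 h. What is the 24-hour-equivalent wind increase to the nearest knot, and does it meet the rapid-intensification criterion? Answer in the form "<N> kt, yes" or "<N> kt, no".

V₁: ΔP = 34, V ≈ 6.1 × 34^0.654 ≈ 61.22 kt.
V₂: ΔP = 41, V ≈ 6.1 × 41^0.654 ≈ 69.20 kt.
ΔV over 30 h = 7.98 kt → 24 h equivalent = 7.98 × 24/30 ≈ 6.38 kt.
6 kt < 30 kt ⇒ not rapid intensification.

6 kt, no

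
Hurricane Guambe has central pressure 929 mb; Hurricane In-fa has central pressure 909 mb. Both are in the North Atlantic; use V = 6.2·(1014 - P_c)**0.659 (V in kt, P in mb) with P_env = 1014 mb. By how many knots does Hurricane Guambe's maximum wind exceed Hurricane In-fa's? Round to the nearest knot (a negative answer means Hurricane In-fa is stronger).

-17 kt

Hurricane Guambe: ΔP = 85; V ≈ 6.2 × 85^0.659 ≈ 115.85 kt.
Hurricane In-fa: ΔP = 105; V ≈ 6.2 × 105^0.659 ≈ 133.15 kt.
Difference ≈ 115.85 − 133.15 = -17.30 → -17 kt.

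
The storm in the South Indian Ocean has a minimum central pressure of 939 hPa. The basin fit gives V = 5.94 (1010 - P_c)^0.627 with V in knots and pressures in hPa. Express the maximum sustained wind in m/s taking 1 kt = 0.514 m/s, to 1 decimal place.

44.2 m/s

ΔP = 1010 − 939 = 71 hPa.
V ≈ 5.94 × 71^0.627 = 5.94 × 14.479 ≈ 86.005 kt.
86.005 × 0.514 ≈ 44.21 m/s → 44.2 m/s.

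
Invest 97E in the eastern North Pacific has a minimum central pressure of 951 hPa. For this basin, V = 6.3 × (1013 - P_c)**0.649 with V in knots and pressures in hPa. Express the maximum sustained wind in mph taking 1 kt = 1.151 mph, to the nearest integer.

106 mph

ΔP = 1013 − 951 = 62 hPa.
V ≈ 6.3 × 62^0.649 = 6.3 × 14.563 ≈ 91.749 kt.
91.749 × 1.151 ≈ 105.60 mph → 106 mph.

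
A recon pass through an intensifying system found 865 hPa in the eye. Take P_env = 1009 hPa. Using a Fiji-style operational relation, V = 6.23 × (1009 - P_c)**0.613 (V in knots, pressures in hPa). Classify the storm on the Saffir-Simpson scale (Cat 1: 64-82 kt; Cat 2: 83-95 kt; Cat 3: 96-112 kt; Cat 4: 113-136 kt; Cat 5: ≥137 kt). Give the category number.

4

ΔP = 1009 − 865 = 144 hPa.
V ≈ 6.23 × 144^0.613 = 6.23 × 21.04 ≈ 131 kt.
131 kt falls in the Category 4 band.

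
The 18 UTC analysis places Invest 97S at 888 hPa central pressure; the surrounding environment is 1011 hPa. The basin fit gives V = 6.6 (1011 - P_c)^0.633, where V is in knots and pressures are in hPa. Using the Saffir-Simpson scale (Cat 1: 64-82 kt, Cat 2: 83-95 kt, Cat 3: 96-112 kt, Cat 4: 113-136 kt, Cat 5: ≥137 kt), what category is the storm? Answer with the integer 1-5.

ΔP = 1011 − 888 = 123 hPa.
V ≈ 6.6 × 123^0.633 = 6.6 × 21.03 ≈ 139 kt.
139 kt falls in the Category 5 band.

5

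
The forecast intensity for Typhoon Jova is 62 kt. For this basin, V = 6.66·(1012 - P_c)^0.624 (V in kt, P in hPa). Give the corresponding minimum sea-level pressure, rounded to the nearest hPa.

ΔP = (V / 6.66)^(1/0.624) = (62/6.66)^1.603.
62/6.66 = 9.309; 9.309^1.603 ≈ 35.71 hPa.
P_c = 1012 − 35.71 = 976.29 ≈ 976 hPa.

976 hPa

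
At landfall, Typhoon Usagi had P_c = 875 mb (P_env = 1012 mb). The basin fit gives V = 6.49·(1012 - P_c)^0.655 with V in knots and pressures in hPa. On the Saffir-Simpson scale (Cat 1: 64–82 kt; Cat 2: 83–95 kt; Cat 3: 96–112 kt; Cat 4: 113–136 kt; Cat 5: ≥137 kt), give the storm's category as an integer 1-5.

ΔP = 1012 − 875 = 137 mb.
V ≈ 6.49 × 137^0.655 = 6.49 × 25.09 ≈ 163 kt.
163 kt falls in the Category 5 band.

5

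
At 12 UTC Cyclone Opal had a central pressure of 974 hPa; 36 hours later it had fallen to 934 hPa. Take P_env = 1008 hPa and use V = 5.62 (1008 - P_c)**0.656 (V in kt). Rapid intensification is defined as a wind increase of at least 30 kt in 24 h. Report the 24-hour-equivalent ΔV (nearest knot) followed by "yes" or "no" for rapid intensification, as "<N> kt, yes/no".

25 kt, no

V₁: ΔP = 34, V ≈ 5.62 × 34^0.656 ≈ 56.80 kt.
V₂: ΔP = 74, V ≈ 5.62 × 74^0.656 ≈ 94.61 kt.
ΔV over 36 h = 37.81 kt → 24 h equivalent = 37.81 × 24/36 ≈ 25.21 kt.
25 kt < 30 kt ⇒ not rapid intensification.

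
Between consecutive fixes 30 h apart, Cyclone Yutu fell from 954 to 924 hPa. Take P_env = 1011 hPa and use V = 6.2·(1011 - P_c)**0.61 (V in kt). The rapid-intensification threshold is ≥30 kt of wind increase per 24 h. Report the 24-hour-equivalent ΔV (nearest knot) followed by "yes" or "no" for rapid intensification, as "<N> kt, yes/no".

17 kt, no

V₁: ΔP = 57, V ≈ 6.2 × 57^0.61 ≈ 73.03 kt.
V₂: ΔP = 87, V ≈ 6.2 × 87^0.61 ≈ 94.51 kt.
ΔV over 30 h = 21.48 kt → 24 h equivalent = 21.48 × 24/30 ≈ 17.18 kt.
17 kt < 30 kt ⇒ not rapid intensification.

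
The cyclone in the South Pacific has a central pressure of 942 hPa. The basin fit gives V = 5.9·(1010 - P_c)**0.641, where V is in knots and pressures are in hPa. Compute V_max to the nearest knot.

88 kt

ΔP = 1010 − 942 = 68 hPa.
68^0.641 ≈ 14.950.
V ≈ 5.9 × 14.950 ≈ 88.2 kt.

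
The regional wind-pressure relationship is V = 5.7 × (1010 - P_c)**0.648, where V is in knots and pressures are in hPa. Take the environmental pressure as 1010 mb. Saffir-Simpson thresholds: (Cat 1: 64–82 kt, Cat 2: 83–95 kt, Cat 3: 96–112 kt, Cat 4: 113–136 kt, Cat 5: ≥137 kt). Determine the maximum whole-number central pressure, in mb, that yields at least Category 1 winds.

Category 1 begins at V = 64 kt.
Required ΔP = (64/5.7)^(1/0.648) = 11.228^1.543 ≈ 41.77 mb.
P_c ≤ 1010 − 41.77 = 968.23, so the highest integer P_c is 968 mb.

968 mb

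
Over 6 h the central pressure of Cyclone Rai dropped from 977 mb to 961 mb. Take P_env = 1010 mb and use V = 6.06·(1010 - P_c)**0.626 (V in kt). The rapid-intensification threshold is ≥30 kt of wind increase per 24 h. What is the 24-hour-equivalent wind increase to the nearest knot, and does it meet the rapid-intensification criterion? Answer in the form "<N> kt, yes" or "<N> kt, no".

V₁: ΔP = 33, V ≈ 6.06 × 33^0.626 ≈ 54.08 kt.
V₂: ΔP = 49, V ≈ 6.06 × 49^0.626 ≈ 69.27 kt.
ΔV over 6 h = 15.19 kt → 24 h equivalent = 15.19 × 24/6 ≈ 60.76 kt.
61 kt ≥ 30 kt ⇒ rapid intensification.

61 kt, yes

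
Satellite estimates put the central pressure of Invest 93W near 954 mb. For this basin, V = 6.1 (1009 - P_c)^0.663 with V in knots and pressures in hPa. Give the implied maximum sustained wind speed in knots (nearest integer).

87 kt

ΔP = 1009 − 954 = 55 mb.
55^0.663 ≈ 14.251.
V ≈ 6.1 × 14.251 ≈ 86.9 kt.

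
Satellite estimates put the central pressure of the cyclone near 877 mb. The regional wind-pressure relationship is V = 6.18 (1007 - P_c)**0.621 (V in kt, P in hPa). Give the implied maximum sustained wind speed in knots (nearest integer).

127 kt

ΔP = 1007 − 877 = 130 mb.
130^0.621 ≈ 20.547.
V ≈ 6.18 × 20.547 ≈ 127.0 kt.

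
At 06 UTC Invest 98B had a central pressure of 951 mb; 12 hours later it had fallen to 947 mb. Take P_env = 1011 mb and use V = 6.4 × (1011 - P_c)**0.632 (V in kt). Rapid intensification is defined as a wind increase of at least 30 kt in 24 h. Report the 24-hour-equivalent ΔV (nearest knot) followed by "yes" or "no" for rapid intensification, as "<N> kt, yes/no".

V₁: ΔP = 60, V ≈ 6.4 × 60^0.632 ≈ 85.11 kt.
V₂: ΔP = 64, V ≈ 6.4 × 64^0.632 ≈ 88.65 kt.
ΔV over 12 h = 3.54 kt → 24 h equivalent = 3.54 × 24/12 ≈ 7.08 kt.
7 kt < 30 kt ⇒ not rapid intensification.

7 kt, no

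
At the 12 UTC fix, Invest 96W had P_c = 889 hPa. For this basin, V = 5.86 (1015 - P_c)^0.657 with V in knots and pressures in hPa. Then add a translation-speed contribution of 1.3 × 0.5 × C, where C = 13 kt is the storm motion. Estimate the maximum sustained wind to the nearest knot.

ΔP = 1015 − 889 = 126 hPa.
126^0.657 ≈ 23.985.
V ≈ 5.86 × 23.985 ≈ 140.6 kt.
Translation term: 1.3 × 0.5 × 13 = 8.45 kt.
Corrected V ≈ 149.05 kt → 149 kt.

149 kt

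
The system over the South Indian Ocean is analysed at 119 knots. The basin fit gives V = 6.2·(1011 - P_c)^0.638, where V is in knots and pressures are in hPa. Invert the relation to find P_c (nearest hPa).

908 hPa

ΔP = (V / 6.2)^(1/0.638) = (119/6.2)^1.567.
119/6.2 = 19.194; 19.194^1.567 ≈ 102.62 hPa.
P_c = 1011 − 102.62 = 908.38 ≈ 908 hPa.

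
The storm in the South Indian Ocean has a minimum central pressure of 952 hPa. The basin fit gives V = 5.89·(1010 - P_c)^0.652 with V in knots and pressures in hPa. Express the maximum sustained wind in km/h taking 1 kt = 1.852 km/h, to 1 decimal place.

ΔP = 1010 − 952 = 58 hPa.
V ≈ 5.89 × 58^0.652 = 5.89 × 14.117 ≈ 83.152 kt.
83.152 × 1.852 ≈ 154.00 km/h → 154.0 km/h.

154.0 km/h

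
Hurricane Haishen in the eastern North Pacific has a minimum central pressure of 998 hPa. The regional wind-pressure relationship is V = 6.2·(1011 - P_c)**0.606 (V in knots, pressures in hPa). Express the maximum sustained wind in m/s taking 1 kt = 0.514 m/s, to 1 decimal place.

ΔP = 1011 − 998 = 13 hPa.
V ≈ 6.2 × 13^0.606 = 6.2 × 4.732 ≈ 29.339 kt.
29.339 × 0.514 ≈ 15.08 m/s → 15.1 m/s.

15.1 m/s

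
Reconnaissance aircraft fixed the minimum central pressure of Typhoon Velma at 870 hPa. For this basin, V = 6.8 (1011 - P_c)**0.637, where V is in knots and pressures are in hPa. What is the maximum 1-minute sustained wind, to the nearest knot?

ΔP = 1011 − 870 = 141 hPa.
141^0.637 ≈ 23.391.
V ≈ 6.8 × 23.391 ≈ 159.1 kt.

159 kt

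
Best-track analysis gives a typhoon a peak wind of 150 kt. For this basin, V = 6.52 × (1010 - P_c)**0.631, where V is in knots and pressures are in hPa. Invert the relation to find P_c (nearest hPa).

ΔP = (V / 6.52)^(1/0.631) = (150/6.52)^1.585.
150/6.52 = 23.006; 23.006^1.585 ≈ 143.96 hPa.
P_c = 1010 − 143.96 = 866.04 ≈ 866 hPa.

866 hPa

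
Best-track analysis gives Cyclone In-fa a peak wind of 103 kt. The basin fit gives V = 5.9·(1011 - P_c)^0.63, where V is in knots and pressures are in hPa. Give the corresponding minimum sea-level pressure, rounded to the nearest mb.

ΔP = (V / 5.9)^(1/0.63) = (103/5.9)^1.587.
103/5.9 = 17.458; 17.458^1.587 ≈ 93.63 mb.
P_c = 1011 − 93.63 = 917.37 ≈ 917 mb.

917 mb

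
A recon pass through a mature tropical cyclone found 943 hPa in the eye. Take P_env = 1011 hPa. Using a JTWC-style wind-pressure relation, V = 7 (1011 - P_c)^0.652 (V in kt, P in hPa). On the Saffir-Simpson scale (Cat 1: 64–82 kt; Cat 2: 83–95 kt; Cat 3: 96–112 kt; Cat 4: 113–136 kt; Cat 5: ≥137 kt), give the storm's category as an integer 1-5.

3

ΔP = 1011 − 943 = 68 hPa.
V ≈ 7 × 68^0.652 = 7 × 15.66 ≈ 110 kt.
110 kt falls in the Category 3 band.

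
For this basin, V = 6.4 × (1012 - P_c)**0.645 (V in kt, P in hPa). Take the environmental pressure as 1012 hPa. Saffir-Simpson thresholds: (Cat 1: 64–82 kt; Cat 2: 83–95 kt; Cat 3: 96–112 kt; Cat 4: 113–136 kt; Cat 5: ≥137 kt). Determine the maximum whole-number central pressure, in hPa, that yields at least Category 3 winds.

Category 3 begins at V = 96 kt.
Required ΔP = (96/6.4)^(1/0.645) = 15.000^1.550 ≈ 66.59 hPa.
P_c ≤ 1012 − 66.59 = 945.41, so the highest integer P_c is 945 hPa.

945 hPa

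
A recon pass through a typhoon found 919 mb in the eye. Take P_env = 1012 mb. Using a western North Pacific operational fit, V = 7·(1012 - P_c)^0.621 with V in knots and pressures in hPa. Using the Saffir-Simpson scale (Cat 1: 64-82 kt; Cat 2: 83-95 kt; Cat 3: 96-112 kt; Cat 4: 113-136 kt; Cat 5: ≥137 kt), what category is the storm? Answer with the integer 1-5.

ΔP = 1012 − 919 = 93 mb.
V ≈ 7 × 93^0.621 = 7 × 16.69 ≈ 117 kt.
117 kt falls in the Category 4 band.

4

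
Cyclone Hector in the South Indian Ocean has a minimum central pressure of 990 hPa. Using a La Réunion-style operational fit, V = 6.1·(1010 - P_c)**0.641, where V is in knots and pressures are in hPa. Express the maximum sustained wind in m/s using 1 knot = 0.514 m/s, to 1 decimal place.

ΔP = 1010 − 990 = 20 hPa.
V ≈ 6.1 × 20^0.641 = 6.1 × 6.823 ≈ 41.619 kt.
41.619 × 0.514 ≈ 21.39 m/s → 21.4 m/s.

21.4 m/s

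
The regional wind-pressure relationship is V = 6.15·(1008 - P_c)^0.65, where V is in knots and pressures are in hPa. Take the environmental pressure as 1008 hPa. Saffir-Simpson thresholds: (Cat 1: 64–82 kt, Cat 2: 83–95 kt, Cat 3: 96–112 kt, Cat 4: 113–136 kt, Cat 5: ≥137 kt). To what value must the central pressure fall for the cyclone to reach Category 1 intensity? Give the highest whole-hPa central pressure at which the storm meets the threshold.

Category 1 begins at V = 64 kt.
Required ΔP = (64/6.15)^(1/0.65) = 10.407^1.538 ≈ 36.74 hPa.
P_c ≤ 1008 − 36.74 = 971.26, so the highest integer P_c is 971 hPa.

971 hPa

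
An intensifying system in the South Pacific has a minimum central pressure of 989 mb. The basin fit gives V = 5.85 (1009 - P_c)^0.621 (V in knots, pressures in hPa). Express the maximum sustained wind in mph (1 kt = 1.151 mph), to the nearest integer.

ΔP = 1009 − 989 = 20 mb.
V ≈ 5.85 × 20^0.621 = 5.85 × 6.426 ≈ 37.592 kt.
37.592 × 1.151 ≈ 43.27 mph → 43 mph.

43 mph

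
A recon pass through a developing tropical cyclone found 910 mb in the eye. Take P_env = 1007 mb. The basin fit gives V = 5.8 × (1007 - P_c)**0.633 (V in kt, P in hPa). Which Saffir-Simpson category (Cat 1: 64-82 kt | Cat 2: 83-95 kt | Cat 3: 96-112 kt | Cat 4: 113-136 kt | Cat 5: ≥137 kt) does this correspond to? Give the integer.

ΔP = 1007 − 910 = 97 mb.
V ≈ 5.8 × 97^0.633 = 5.8 × 18.10 ≈ 105 kt.
105 kt falls in the Category 3 band.

3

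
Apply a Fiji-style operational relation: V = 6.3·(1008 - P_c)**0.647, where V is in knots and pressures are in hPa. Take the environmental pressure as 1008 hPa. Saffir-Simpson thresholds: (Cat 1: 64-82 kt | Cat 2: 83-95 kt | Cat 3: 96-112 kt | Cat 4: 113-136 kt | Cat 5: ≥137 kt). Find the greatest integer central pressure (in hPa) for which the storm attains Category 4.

Category 4 begins at V = 113 kt.
Required ΔP = (113/6.3)^(1/0.647) = 17.937^1.546 ≈ 86.65 hPa.
P_c ≤ 1008 − 86.65 = 921.35, so the highest integer P_c is 921 hPa.

921 hPa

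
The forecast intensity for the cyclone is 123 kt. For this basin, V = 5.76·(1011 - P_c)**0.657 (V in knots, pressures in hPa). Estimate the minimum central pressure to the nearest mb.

ΔP = (V / 5.76)^(1/0.657) = (123/5.76)^1.522.
123/5.76 = 21.354; 21.354^1.522 ≈ 105.58 mb.
P_c = 1011 − 105.58 = 905.42 ≈ 905 mb.

905 mb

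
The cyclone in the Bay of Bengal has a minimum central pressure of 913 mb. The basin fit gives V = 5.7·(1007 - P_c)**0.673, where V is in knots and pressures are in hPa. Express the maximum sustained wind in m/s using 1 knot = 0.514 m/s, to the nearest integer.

ΔP = 1007 − 913 = 94 mb.
V ≈ 5.7 × 94^0.673 = 5.7 × 21.277 ≈ 121.280 kt.
121.280 × 0.514 ≈ 62.34 m/s → 62 m/s.

62 m/s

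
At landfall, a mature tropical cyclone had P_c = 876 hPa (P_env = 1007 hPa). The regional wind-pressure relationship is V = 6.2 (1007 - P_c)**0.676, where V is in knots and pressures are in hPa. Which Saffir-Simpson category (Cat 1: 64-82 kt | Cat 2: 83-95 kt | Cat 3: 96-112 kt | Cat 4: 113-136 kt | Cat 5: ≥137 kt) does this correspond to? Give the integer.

5

ΔP = 1007 − 876 = 131 hPa.
V ≈ 6.2 × 131^0.676 = 6.2 × 26.99 ≈ 167 kt.
167 kt falls in the Category 5 band.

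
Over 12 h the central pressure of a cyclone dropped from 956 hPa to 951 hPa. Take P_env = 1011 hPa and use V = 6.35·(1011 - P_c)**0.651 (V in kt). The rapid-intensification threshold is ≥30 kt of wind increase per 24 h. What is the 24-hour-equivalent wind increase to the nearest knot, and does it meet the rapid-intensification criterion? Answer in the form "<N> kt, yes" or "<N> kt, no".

V₁: ΔP = 55, V ≈ 6.35 × 55^0.651 ≈ 86.25 kt.
V₂: ΔP = 60, V ≈ 6.35 × 60^0.651 ≈ 91.27 kt.
ΔV over 12 h = 5.02 kt → 24 h equivalent = 5.02 × 24/12 ≈ 10.04 kt.
10 kt < 30 kt ⇒ not rapid intensification.

10 kt, no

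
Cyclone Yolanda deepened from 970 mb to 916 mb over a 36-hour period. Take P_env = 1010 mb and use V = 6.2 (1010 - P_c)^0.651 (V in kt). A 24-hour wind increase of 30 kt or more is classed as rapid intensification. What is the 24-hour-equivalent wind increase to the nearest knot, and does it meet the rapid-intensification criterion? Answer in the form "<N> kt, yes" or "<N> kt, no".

34 kt, yes

V₁: ΔP = 40, V ≈ 6.2 × 40^0.651 ≈ 68.44 kt.
V₂: ΔP = 94, V ≈ 6.2 × 94^0.651 ≈ 119.37 kt.
ΔV over 36 h = 50.93 kt → 24 h equivalent = 50.93 × 24/36 ≈ 33.95 kt.
34 kt ≥ 30 kt ⇒ rapid intensification.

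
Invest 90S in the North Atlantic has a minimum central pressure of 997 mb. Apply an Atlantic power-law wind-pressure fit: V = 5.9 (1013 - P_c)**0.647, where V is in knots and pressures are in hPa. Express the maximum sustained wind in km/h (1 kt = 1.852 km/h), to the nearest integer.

66 km/h

ΔP = 1013 − 997 = 16 mb.
V ≈ 5.9 × 16^0.647 = 5.9 × 6.013 ≈ 35.475 kt.
35.475 × 1.852 ≈ 65.70 km/h → 66 km/h.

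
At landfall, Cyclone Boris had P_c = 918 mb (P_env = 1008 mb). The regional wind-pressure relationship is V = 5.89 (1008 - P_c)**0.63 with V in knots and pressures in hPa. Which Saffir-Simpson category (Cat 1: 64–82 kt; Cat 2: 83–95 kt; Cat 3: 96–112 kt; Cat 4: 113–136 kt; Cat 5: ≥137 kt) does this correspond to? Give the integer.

ΔP = 1008 − 918 = 90 mb.
V ≈ 5.89 × 90^0.63 = 5.89 × 17.03 ≈ 100 kt.
100 kt falls in the Category 3 band.

3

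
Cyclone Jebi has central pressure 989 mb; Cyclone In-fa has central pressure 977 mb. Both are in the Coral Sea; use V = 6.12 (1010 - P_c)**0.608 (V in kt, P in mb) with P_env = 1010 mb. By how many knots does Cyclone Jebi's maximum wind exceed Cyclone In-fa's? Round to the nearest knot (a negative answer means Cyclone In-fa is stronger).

-12 kt

Cyclone Jebi: ΔP = 21; V ≈ 6.12 × 21^0.608 ≈ 38.96 kt.
Cyclone In-fa: ΔP = 33; V ≈ 6.12 × 33^0.608 ≈ 51.29 kt.
Difference ≈ 38.96 − 51.29 = -12.33 → -12 kt.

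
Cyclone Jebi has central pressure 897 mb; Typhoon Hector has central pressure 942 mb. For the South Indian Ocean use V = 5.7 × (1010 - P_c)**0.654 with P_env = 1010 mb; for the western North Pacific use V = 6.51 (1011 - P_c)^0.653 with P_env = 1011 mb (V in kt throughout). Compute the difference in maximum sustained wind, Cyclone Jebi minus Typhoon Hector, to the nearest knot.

22 kt

Cyclone Jebi: ΔP = 113; V ≈ 5.7 × 113^0.654 ≈ 125.48 kt.
Typhoon Hector: ΔP = 69; V ≈ 6.51 × 69^0.653 ≈ 103.36 kt.
Difference ≈ 125.48 − 103.36 = 22.12 → 22 kt.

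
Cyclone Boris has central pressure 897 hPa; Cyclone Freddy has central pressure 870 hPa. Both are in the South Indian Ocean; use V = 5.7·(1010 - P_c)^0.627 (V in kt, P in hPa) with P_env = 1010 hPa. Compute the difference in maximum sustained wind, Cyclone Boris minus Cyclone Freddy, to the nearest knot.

-16 kt

Cyclone Boris: ΔP = 113; V ≈ 5.7 × 113^0.627 ≈ 110.45 kt.
Cyclone Freddy: ΔP = 140; V ≈ 5.7 × 140^0.627 ≈ 126.33 kt.
Difference ≈ 110.45 − 126.33 = -15.88 → -16 kt.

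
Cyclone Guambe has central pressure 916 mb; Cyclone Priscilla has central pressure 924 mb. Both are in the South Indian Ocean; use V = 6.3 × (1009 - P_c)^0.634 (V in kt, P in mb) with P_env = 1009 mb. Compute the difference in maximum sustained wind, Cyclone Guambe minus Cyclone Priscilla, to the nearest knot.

Cyclone Guambe: ΔP = 93; V ≈ 6.3 × 93^0.634 ≈ 111.52 kt.
Cyclone Priscilla: ΔP = 85; V ≈ 6.3 × 85^0.634 ≈ 105.34 kt.
Difference ≈ 111.52 − 105.34 = 6.18 → 6 kt.

6 kt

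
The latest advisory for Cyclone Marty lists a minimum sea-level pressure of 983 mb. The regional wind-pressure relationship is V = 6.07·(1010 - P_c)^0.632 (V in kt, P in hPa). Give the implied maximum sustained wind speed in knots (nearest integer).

49 kt

ΔP = 1010 − 983 = 27 mb.
27^0.632 ≈ 8.028.
V ≈ 6.07 × 8.028 ≈ 48.7 kt.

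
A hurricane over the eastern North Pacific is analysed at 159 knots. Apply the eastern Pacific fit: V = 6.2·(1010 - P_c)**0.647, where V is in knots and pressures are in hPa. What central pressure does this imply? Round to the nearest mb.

859 mb

ΔP = (V / 6.2)^(1/0.647) = (159/6.2)^1.546.
159/6.2 = 25.645; 25.645^1.546 ≈ 150.57 mb.
P_c = 1010 − 150.57 = 859.43 ≈ 859 mb.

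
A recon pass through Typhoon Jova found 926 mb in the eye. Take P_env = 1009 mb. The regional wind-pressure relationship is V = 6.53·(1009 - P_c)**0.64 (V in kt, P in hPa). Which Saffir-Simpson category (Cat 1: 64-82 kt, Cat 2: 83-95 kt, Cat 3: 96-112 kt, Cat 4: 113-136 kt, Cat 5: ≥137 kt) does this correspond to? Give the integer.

ΔP = 1009 − 926 = 83 mb.
V ≈ 6.53 × 83^0.64 = 6.53 × 16.91 ≈ 110 kt.
110 kt falls in the Category 3 band.

3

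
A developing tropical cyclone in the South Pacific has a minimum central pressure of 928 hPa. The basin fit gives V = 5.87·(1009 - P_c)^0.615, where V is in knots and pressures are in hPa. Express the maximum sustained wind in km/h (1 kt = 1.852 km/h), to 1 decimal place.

162.2 km/h

ΔP = 1009 − 928 = 81 hPa.
V ≈ 5.87 × 81^0.615 = 5.87 × 14.918 ≈ 87.570 kt.
87.570 × 1.852 ≈ 162.18 km/h → 162.2 km/h.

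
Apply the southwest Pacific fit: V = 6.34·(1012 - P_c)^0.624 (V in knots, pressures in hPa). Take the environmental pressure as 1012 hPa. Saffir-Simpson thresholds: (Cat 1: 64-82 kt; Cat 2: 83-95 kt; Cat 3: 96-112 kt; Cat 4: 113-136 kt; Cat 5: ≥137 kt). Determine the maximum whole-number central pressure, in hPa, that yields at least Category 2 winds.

950 hPa

Category 2 begins at V = 83 kt.
Required ΔP = (83/6.34)^(1/0.624) = 13.091^1.603 ≈ 61.67 hPa.
P_c ≤ 1012 − 61.67 = 950.33, so the highest integer P_c is 950 hPa.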